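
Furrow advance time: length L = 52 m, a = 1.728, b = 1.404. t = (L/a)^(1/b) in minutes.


t = (L/a)^(1/b)
t = (52/1.728)^(1/1.404)
t = 30.092593^(1/1.404)

11.2988 min


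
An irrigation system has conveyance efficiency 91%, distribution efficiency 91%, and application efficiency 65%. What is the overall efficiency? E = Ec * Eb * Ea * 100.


Ec = 0.91, Eb = 0.91, Ea = 0.65
E = 0.91 * 0.91 * 0.65 * 100 = 53.8265%

53.8265 %


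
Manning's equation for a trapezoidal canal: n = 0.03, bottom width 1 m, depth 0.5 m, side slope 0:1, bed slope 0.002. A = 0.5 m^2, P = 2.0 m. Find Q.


R = A/P = 0.5/2.0 = 0.250000
Q = (1/0.03) * 0.5 * 0.250000^(2/3) * 0.002^0.5

0.2958 m^3/s


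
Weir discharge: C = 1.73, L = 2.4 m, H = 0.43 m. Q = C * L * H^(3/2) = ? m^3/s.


Q = C * L * H^(3/2) = 1.73 * 2.4 * 0.43^1.5 = 1.73 * 2.4 * 0.281970

1.1707 m^3/s


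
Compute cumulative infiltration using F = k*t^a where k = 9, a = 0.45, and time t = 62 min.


F = k * t^a = 9 * 62^0.45
F = 9 * 6.405843

57.6526 mm


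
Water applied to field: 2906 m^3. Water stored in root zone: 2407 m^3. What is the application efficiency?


Ea = V_root / V_field * 100 = 2407 / 2906 * 100 = 82.8286%

82.8286 %


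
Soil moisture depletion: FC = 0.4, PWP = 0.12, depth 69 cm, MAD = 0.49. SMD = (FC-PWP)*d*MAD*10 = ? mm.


SMD = (FC - PWP) * d * MAD * 10
SMD = (0.4 - 0.12) * 69 * 0.49 * 10
SMD = 0.2800 * 69 * 0.49 * 10

94.6680 mm


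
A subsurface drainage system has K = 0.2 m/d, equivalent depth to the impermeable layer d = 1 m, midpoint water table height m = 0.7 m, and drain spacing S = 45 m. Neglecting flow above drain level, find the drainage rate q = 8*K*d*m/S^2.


q = 8*K*d*m/S^2
q = 8*0.2*1*0.7/45^2
q = 1.1200 / 2025

5.5309e-04 m/d


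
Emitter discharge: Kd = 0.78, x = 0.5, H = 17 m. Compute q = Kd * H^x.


q = Kd * H^x = 0.78 * 17^0.5 = 0.78 * 4.123106

3.2160 L/h


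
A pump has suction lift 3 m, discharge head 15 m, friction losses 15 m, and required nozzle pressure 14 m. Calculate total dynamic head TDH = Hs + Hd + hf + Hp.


TDH = Hs + Hd + hf + Hp = 3 + 15 + 15 + 14 = 47

47 m


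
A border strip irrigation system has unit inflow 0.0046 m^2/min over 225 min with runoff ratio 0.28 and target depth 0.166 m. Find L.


L = q*t/((1+r)*Z)
L = 0.0046*225/((1+0.28)*0.166)
L = 1.035/0.21248

4.8710 m


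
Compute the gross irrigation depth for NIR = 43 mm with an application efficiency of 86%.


Ea = 86% = 0.86
GID = NIR / Ea = 43 / 0.86 = 50.0000 mm

50.0000 mm


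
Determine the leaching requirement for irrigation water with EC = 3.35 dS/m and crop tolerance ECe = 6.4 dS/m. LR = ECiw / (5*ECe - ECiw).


LR = ECiw / (5*ECe - ECiw)
LR = 3.35 / (5*6.4 - 3.35)
LR = 3.35 / 28.6500

0.1169


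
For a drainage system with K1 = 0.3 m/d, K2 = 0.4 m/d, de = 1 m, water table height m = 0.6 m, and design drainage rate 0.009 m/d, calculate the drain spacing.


S^2 = 8*K2*de*m/q + 4*K1*m^2/q
S^2 = 8*0.4*1*0.6/0.009 + 4*0.3*0.6^2/0.009
S = sqrt(261.3333)

16.1658 m


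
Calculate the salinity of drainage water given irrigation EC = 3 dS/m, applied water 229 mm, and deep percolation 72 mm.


EC_dw = EC_iw * D_iw / D_dw
EC_dw = 3 * 229 / 72
EC_dw = 687 / 72

9.5417 dS/m


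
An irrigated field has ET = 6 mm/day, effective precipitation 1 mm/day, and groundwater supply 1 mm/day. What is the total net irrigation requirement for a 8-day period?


Daily deficit = ET - Pe - GW = 6 - 1 - 1 = 4 mm/day
NIR = 4 * 8 = 32 mm

32.0000 mm


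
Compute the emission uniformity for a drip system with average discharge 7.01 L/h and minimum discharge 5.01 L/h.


EU = (q_min/q_avg)*100 = (5.01/7.01)*100 = 71.4693%

71.4693 %


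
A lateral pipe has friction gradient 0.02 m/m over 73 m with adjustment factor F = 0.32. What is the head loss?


hf = J * L * F = 0.02 * 73 * 0.32 = 0.4672 m

0.4672 m


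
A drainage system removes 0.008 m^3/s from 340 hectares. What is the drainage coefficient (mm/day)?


DC = Q * 86400 / (A * 10000) * 1000
DC = 0.008 * 86400 / (340 * 10000) * 1000
DC = 691200.0000 / 3400000

0.2033 mm/day


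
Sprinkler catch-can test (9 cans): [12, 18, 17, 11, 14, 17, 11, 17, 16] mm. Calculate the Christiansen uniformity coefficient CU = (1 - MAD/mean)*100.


mean = 14.777778 mm
MAD = 2.469136 mm
CU = (1 - 2.469136/14.777778)*100

83.2916 %


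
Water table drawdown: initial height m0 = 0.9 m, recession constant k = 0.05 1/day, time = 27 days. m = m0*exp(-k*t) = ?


m = m0 * exp(-k*t)
m = 0.9 * exp(-0.05 * 27)
m = 0.9 * exp(-1.3500)

0.2333 m


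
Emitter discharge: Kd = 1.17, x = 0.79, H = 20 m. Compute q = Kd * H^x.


q = Kd * H^x = 1.17 * 20^0.79 = 1.17 * 10.661387

12.4738 L/h


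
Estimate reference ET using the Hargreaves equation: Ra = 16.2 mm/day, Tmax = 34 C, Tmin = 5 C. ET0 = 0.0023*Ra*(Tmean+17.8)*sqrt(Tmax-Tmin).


Tmean = (Tmax + Tmin)/2 = (34 + 5)/2 = 19.5
ET0 = 0.0023 * 16.2 * (19.5 + 17.8) * sqrt(34 - 5)
ET0 = 0.0023 * 16.2 * 37.3 * 5.385165

7.4843 mm/day


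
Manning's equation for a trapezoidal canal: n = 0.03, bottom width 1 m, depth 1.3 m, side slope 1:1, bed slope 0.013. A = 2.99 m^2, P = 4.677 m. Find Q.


R = A/P = 2.99/4.677 = 0.639299
Q = (1/0.03) * 2.99 * 0.639299^(2/3) * 0.013^0.5

8.4332 m^3/s


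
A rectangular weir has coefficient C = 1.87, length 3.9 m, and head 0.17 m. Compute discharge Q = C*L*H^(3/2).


Q = C * L * H^(3/2) = 1.87 * 3.9 * 0.17^1.5 = 1.87 * 3.9 * 0.070093

0.5112 m^3/s


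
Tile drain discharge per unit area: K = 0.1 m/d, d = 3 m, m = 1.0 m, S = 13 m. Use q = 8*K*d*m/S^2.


q = 8*K*d*m/S^2
q = 8*0.1*3*1.0/13^2
q = 2.4000 / 169

0.0142 m/d


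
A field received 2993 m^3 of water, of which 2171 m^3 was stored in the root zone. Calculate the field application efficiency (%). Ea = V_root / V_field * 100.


Ea = V_root / V_field * 100 = 2171 / 2993 * 100 = 72.5359%

72.5359 %


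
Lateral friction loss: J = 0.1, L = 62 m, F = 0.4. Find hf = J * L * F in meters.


hf = J * L * F = 0.1 * 62 * 0.4 = 2.4800 m

2.4800 m


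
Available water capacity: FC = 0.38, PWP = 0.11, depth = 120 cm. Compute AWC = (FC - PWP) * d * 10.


AWC = (FC - PWP) * d * 10
AWC = (0.38 - 0.11) * 120 * 10
AWC = 0.2700 * 120 * 10

324.0000 mm


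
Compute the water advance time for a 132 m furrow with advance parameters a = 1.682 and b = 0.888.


t = (L/a)^(1/b)
t = (132/1.682)^(1/0.888)
t = 78.478002^(1/0.888)

136.0583 min


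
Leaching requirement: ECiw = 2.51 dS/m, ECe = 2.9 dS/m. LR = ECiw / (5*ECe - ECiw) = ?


LR = ECiw / (5*ECe - ECiw)
LR = 2.51 / (5*2.9 - 2.51)
LR = 2.51 / 11.9900

0.2093


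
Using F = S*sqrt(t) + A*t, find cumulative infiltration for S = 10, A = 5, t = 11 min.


F = S*sqrt(t) + A*t
F = 10*sqrt(11) + 5*11
F = 10*3.316625 + 55

88.1663 mm


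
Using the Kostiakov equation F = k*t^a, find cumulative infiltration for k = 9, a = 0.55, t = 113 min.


F = k * t^a = 9 * 113^0.55
F = 9 * 13.464590

121.1813 mm


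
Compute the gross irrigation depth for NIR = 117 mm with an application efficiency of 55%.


Ea = 55% = 0.55
GID = NIR / Ea = 117 / 0.55 = 212.7273 mm

212.7273 mm


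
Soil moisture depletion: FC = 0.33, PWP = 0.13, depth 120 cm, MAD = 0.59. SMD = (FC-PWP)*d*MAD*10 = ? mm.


SMD = (FC - PWP) * d * MAD * 10
SMD = (0.33 - 0.13) * 120 * 0.59 * 10
SMD = 0.2000 * 120 * 0.59 * 10

141.6000 mm


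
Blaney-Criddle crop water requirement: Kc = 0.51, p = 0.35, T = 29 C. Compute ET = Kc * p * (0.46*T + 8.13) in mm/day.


ET = Kc * p * (0.46*T + 8.13)
ET = 0.51 * 0.35 * (0.46*29 + 8.13)
ET = 0.51 * 0.35 * 21.4700

3.8324 mm/day


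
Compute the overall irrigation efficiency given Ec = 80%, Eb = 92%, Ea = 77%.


Ec = 0.8, Eb = 0.92, Ea = 0.77
E = 0.8 * 0.92 * 0.77 * 100 = 56.6720%

56.6720 %


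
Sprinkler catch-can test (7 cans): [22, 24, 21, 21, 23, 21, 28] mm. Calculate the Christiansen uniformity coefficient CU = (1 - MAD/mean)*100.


mean = 22.857143 mm
MAD = 1.836735 mm
CU = (1 - 1.836735/22.857143)*100

91.9643 %


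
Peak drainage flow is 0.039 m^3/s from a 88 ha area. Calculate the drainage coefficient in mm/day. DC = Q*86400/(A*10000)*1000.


DC = Q * 86400 / (A * 10000) * 1000
DC = 0.039 * 86400 / (88 * 10000) * 1000
DC = 3369600.0000 / 880000

3.8291 mm/day


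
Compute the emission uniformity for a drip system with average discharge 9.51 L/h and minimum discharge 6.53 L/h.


EU = (q_min/q_avg)*100 = (6.53/9.51)*100 = 68.6646%

68.6646 %


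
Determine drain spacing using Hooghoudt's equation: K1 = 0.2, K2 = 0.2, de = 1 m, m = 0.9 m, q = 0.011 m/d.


S^2 = 8*K2*de*m/q + 4*K1*m^2/q
S^2 = 8*0.2*1*0.9/0.011 + 4*0.2*0.9^2/0.011
S = sqrt(189.8182)

13.7775 m


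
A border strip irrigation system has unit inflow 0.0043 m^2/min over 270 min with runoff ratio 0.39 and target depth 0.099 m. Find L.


L = q*t/((1+r)*Z)
L = 0.0043*270/((1+0.39)*0.099)
L = 1.161/0.13761

8.4369 m


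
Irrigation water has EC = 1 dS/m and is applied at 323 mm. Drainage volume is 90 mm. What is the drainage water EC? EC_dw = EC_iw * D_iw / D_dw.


EC_dw = EC_iw * D_iw / D_dw
EC_dw = 1 * 323 / 90
EC_dw = 323 / 90

3.5889 dS/m


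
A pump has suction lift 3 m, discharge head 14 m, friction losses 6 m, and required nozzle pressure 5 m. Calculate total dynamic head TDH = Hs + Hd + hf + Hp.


TDH = Hs + Hd + hf + Hp = 3 + 14 + 6 + 5 = 28

28 m


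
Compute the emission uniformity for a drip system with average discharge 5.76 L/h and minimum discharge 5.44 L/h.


EU = (q_min/q_avg)*100 = (5.44/5.76)*100 = 94.4444%

94.4444 %


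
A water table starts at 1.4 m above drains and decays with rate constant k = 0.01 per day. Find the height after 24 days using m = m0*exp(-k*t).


m = m0 * exp(-k*t)
m = 1.4 * exp(-0.01 * 24)
m = 1.4 * exp(-0.2400)

1.1013 m


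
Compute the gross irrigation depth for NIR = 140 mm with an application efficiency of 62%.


Ea = 62% = 0.62
GID = NIR / Ea = 140 / 0.62 = 225.8065 mm

225.8065 mm


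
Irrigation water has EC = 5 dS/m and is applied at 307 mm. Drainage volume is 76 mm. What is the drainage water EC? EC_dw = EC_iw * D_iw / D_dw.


EC_dw = EC_iw * D_iw / D_dw
EC_dw = 5 * 307 / 76
EC_dw = 1535 / 76

20.1974 dS/m


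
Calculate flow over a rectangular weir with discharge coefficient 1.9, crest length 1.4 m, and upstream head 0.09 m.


Q = C * L * H^(3/2) = 1.9 * 1.4 * 0.09^1.5 = 1.9 * 1.4 * 0.027000

0.0718 m^3/s


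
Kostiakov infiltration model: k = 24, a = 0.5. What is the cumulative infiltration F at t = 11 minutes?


F = k * t^a = 24 * 11^0.5
F = 24 * 3.316625

79.5990 mm


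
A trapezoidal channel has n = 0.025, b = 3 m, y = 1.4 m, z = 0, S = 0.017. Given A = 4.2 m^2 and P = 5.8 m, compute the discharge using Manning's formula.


R = A/P = 4.2/5.8 = 0.724138
Q = (1/0.025) * 4.2 * 0.724138^(2/3) * 0.017^0.5

17.6637 m^3/s


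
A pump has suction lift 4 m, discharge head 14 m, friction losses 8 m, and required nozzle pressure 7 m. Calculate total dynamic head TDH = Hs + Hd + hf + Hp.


TDH = Hs + Hd + hf + Hp = 4 + 14 + 8 + 7 = 33

33 m


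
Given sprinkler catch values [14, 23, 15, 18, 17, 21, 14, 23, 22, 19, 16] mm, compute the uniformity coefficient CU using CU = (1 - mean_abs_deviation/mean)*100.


mean = 18.363636 mm
MAD = 2.942149 mm
CU = (1 - 2.942149/18.363636)*100

83.9784 %


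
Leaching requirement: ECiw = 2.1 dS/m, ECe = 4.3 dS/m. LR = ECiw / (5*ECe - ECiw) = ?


LR = ECiw / (5*ECe - ECiw)
LR = 2.1 / (5*4.3 - 2.1)
LR = 2.1 / 19.4000

0.1082


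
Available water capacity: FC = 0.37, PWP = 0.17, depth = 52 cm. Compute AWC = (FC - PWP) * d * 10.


AWC = (FC - PWP) * d * 10
AWC = (0.37 - 0.17) * 52 * 10
AWC = 0.2000 * 52 * 10

104.0000 mm


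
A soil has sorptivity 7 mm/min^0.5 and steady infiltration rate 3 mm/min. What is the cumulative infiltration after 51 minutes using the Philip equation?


F = S*sqrt(t) + A*t
F = 7*sqrt(51) + 3*51
F = 7*7.141428 + 153

202.9900 mm


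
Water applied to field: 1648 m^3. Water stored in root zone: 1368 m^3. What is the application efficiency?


Ea = V_root / V_field * 100 = 1368 / 1648 * 100 = 83.0097%

83.0097 %


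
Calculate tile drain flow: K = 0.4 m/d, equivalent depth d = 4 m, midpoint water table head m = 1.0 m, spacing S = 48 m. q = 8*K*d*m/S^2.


q = 8*K*d*m/S^2
q = 8*0.4*4*1.0/48^2
q = 12.8000 / 2304

0.0056 m/d


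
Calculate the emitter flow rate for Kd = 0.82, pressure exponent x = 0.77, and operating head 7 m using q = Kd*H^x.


q = Kd * H^x = 0.82 * 7^0.77 = 0.82 * 4.474304

3.6689 L/h


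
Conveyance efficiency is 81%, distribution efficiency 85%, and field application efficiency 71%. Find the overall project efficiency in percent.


Ec = 0.81, Eb = 0.85, Ea = 0.71
E = 0.81 * 0.85 * 0.71 * 100 = 48.8835%

48.8835 %


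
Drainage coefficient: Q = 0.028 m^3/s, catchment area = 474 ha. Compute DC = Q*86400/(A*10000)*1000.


DC = Q * 86400 / (A * 10000) * 1000
DC = 0.028 * 86400 / (474 * 10000) * 1000
DC = 2419200.0000 / 4740000

0.5104 mm/day


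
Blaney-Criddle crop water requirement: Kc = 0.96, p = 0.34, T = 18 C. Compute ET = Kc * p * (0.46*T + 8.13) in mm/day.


ET = Kc * p * (0.46*T + 8.13)
ET = 0.96 * 0.34 * (0.46*18 + 8.13)
ET = 0.96 * 0.34 * 16.4100

5.3562 mm/day


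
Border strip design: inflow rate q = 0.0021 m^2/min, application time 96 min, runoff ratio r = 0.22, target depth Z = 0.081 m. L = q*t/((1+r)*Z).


L = q*t/((1+r)*Z)
L = 0.0021*96/((1+0.22)*0.081)
L = 0.2016/0.09882

2.0401 m


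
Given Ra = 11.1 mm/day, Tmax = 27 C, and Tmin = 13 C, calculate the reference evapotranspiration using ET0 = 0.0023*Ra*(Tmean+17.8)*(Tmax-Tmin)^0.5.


Tmean = (Tmax + Tmin)/2 = (27 + 13)/2 = 20.0
ET0 = 0.0023 * 11.1 * (20.0 + 17.8) * sqrt(27 - 13)
ET0 = 0.0023 * 11.1 * 37.8 * 3.741657

3.6108 mm/day


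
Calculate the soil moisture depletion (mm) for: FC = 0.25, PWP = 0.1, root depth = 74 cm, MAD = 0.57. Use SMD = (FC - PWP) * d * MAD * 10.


SMD = (FC - PWP) * d * MAD * 10
SMD = (0.25 - 0.1) * 74 * 0.57 * 10
SMD = 0.1500 * 74 * 0.57 * 10

63.2700 mm


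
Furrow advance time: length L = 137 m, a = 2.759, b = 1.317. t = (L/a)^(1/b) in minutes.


t = (L/a)^(1/b)
t = (137/2.759)^(1/1.317)
t = 49.655672^(1/1.317)

19.3978 min


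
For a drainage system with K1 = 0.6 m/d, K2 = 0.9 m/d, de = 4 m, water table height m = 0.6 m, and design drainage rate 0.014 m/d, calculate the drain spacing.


S^2 = 8*K2*de*m/q + 4*K1*m^2/q
S^2 = 8*0.9*4*0.6/0.014 + 4*0.6*0.6^2/0.014
S = sqrt(1296.0000)

36.0000 m


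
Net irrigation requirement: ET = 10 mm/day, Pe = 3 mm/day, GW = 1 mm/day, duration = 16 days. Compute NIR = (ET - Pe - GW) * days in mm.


Daily deficit = ET - Pe - GW = 10 - 3 - 1 = 6 mm/day
NIR = 6 * 16 = 96 mm

96.0000 mm


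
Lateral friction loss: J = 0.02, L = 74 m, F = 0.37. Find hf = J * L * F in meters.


hf = J * L * F = 0.02 * 74 * 0.37 = 0.5476 m

0.5476 m


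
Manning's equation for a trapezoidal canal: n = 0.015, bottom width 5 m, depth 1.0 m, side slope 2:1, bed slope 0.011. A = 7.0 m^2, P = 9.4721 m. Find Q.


R = A/P = 7.0/9.4721 = 0.739012
Q = (1/0.015) * 7.0 * 0.739012^(2/3) * 0.011^0.5

40.0071 m^3/s


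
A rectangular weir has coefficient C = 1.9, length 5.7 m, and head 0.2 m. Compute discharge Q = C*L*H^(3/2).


Q = C * L * H^(3/2) = 1.9 * 5.7 * 0.2^1.5 = 1.9 * 5.7 * 0.089443

0.9687 m^3/s


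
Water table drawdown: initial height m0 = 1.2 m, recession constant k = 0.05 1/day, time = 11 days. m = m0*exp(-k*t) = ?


m = m0 * exp(-k*t)
m = 1.2 * exp(-0.05 * 11)
m = 1.2 * exp(-0.5500)

0.6923 m


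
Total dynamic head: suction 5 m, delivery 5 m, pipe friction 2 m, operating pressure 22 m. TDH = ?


TDH = Hs + Hd + hf + Hp = 5 + 5 + 2 + 22 = 34

34 m


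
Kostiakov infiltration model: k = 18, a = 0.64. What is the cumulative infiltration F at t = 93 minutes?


F = k * t^a = 18 * 93^0.64
F = 18 * 18.189849

327.4173 mm


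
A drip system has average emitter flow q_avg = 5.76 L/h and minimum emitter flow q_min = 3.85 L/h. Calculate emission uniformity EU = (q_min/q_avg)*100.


EU = (q_min/q_avg)*100 = (3.85/5.76)*100 = 66.8403%

66.8403 %


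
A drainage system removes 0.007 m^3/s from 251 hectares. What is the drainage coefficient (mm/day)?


DC = Q * 86400 / (A * 10000) * 1000
DC = 0.007 * 86400 / (251 * 10000) * 1000
DC = 604800.0000 / 2510000

0.2410 mm/day


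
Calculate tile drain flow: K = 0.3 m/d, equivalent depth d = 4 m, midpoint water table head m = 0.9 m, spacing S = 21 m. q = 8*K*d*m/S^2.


q = 8*K*d*m/S^2
q = 8*0.3*4*0.9/21^2
q = 8.6400 / 441

0.0196 m/d


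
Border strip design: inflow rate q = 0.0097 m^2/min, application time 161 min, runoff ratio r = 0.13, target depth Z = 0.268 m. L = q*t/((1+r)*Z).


L = q*t/((1+r)*Z)
L = 0.0097*161/((1+0.13)*0.268)
L = 1.5617/0.30284

5.1568 m


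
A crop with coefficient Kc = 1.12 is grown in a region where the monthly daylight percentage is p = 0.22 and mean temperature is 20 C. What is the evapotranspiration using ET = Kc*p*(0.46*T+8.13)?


ET = Kc * p * (0.46*T + 8.13)
ET = 1.12 * 0.22 * (0.46*20 + 8.13)
ET = 1.12 * 0.22 * 17.3300

4.2701 mm/day


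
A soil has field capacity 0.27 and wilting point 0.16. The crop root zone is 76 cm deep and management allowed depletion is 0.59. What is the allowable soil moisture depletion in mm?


SMD = (FC - PWP) * d * MAD * 10
SMD = (0.27 - 0.16) * 76 * 0.59 * 10
SMD = 0.1100 * 76 * 0.59 * 10

49.3240 mm


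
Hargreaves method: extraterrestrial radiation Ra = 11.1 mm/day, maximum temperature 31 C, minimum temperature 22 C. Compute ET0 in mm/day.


Tmean = (Tmax + Tmin)/2 = (31 + 22)/2 = 26.5
ET0 = 0.0023 * 11.1 * (26.5 + 17.8) * sqrt(31 - 22)
ET0 = 0.0023 * 11.1 * 44.3 * 3.000000

3.3929 mm/day


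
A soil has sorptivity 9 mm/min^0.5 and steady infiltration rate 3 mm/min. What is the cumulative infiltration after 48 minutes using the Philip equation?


F = S*sqrt(t) + A*t
F = 9*sqrt(48) + 3*48
F = 9*6.928203 + 144

206.3538 mm


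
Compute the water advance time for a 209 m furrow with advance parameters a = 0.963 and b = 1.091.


t = (L/a)^(1/b)
t = (209/0.963)^(1/1.091)
t = 217.030114^(1/1.091)

138.5580 min


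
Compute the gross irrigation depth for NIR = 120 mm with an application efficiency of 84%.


Ea = 84% = 0.84
GID = NIR / Ea = 120 / 0.84 = 142.8571 mm

142.8571 mm


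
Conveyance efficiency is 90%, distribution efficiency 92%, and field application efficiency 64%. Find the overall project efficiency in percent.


Ec = 0.9, Eb = 0.92, Ea = 0.64
E = 0.9 * 0.92 * 0.64 * 100 = 52.9920%

52.9920 %


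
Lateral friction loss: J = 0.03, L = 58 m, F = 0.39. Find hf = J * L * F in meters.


hf = J * L * F = 0.03 * 58 * 0.39 = 0.6786 m

0.6786 m


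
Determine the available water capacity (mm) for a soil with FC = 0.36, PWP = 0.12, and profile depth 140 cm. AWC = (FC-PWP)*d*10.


AWC = (FC - PWP) * d * 10
AWC = (0.36 - 0.12) * 140 * 10
AWC = 0.2400 * 140 * 10

336.0000 mm


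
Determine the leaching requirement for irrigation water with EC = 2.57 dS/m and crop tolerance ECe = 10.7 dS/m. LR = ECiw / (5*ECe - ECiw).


LR = ECiw / (5*ECe - ECiw)
LR = 2.57 / (5*10.7 - 2.57)
LR = 2.57 / 50.9300

0.0505


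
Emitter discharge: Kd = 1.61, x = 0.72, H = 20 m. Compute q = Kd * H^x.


q = Kd * H^x = 1.61 * 20^0.72 = 1.61 * 8.644534

13.9177 L/h


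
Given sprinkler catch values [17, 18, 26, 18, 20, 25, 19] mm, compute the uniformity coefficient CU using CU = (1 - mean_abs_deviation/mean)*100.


mean = 20.428571 mm
MAD = 2.897959 mm
CU = (1 - 2.897959/20.428571)*100

85.8142 %


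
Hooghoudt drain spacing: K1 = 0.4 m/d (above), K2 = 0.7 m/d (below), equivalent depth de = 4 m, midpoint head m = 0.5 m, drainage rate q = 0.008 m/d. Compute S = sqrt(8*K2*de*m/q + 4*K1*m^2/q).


S^2 = 8*K2*de*m/q + 4*K1*m^2/q
S^2 = 8*0.7*4*0.5/0.008 + 4*0.4*0.5^2/0.008
S = sqrt(1450.0000)

38.0789 m


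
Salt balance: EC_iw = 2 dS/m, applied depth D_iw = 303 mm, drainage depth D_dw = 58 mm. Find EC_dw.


EC_dw = EC_iw * D_iw / D_dw
EC_dw = 2 * 303 / 58
EC_dw = 606 / 58

10.4483 dS/m


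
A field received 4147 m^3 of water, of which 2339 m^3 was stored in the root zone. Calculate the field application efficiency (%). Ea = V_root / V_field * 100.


Ea = V_root / V_field * 100 = 2339 / 4147 * 100 = 56.4022%

56.4022 %


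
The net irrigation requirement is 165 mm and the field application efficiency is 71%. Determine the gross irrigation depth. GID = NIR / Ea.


Ea = 71% = 0.71
GID = NIR / Ea = 165 / 0.71 = 232.3944 mm

232.3944 mm


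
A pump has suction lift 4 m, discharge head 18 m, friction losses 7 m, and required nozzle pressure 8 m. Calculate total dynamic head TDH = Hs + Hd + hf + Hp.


TDH = Hs + Hd + hf + Hp = 4 + 18 + 7 + 8 = 37

37 m


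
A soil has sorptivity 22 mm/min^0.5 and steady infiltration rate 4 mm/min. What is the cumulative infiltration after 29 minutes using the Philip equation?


F = S*sqrt(t) + A*t
F = 22*sqrt(29) + 4*29
F = 22*5.385165 + 116

234.4736 mm


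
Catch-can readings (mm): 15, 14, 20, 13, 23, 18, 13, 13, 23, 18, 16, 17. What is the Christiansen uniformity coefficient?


mean = 16.916667 mm
MAD = 2.916667 mm
CU = (1 - 2.916667/16.916667)*100

82.7586 %


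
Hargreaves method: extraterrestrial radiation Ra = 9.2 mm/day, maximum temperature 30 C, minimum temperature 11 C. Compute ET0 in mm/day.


Tmean = (Tmax + Tmin)/2 = (30 + 11)/2 = 20.5
ET0 = 0.0023 * 9.2 * (20.5 + 17.8) * sqrt(30 - 11)
ET0 = 0.0023 * 9.2 * 38.3 * 4.358899

3.5326 mm/day


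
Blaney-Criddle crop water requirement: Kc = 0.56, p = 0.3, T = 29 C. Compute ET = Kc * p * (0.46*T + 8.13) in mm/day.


ET = Kc * p * (0.46*T + 8.13)
ET = 0.56 * 0.3 * (0.46*29 + 8.13)
ET = 0.56 * 0.3 * 21.4700

3.6070 mm/day


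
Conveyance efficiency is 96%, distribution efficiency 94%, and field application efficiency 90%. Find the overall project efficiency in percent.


Ec = 0.96, Eb = 0.94, Ea = 0.9
E = 0.96 * 0.94 * 0.9 * 100 = 81.2160%

81.2160 %


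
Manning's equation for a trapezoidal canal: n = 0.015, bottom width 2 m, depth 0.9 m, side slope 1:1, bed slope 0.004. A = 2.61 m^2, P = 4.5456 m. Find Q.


R = A/P = 2.61/4.5456 = 0.574182
Q = (1/0.015) * 2.61 * 0.574182^(2/3) * 0.004^0.5

7.6023 m^3/s


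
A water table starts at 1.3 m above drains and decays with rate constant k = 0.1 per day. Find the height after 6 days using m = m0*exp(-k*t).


m = m0 * exp(-k*t)
m = 1.3 * exp(-0.1 * 6)
m = 1.3 * exp(-0.6000)

0.7135 m


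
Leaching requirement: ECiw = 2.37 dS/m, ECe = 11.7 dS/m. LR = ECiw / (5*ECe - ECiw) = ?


LR = ECiw / (5*ECe - ECiw)
LR = 2.37 / (5*11.7 - 2.37)
LR = 2.37 / 56.1300

0.0422


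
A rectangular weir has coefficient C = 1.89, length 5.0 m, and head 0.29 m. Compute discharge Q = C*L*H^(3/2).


Q = C * L * H^(3/2) = 1.89 * 5.0 * 0.29^1.5 = 1.89 * 5.0 * 0.156170

1.4758 m^3/s


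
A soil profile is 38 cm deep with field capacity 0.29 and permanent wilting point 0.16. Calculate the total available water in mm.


AWC = (FC - PWP) * d * 10
AWC = (0.29 - 0.16) * 38 * 10
AWC = 0.1300 * 38 * 10

49.4000 mm


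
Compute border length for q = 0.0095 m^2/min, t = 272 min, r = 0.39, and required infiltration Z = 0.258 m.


L = q*t/((1+r)*Z)
L = 0.0095*272/((1+0.39)*0.258)
L = 2.584/0.35862

7.2054 m


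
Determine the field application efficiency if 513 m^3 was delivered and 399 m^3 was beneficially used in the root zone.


Ea = V_root / V_field * 100 = 399 / 513 * 100 = 77.7778%

77.7778 %


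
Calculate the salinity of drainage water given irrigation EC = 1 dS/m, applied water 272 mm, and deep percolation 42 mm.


EC_dw = EC_iw * D_iw / D_dw
EC_dw = 1 * 272 / 42
EC_dw = 272 / 42

6.4762 dS/m


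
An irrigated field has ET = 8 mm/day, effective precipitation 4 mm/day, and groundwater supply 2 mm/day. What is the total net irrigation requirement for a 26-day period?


Daily deficit = ET - Pe - GW = 8 - 4 - 2 = 2 mm/day
NIR = 2 * 26 = 52 mm

52.0000 mm


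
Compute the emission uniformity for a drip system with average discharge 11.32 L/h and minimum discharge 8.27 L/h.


EU = (q_min/q_avg)*100 = (8.27/11.32)*100 = 73.0565%

73.0565 %


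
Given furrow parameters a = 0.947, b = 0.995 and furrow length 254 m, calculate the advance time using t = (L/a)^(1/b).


t = (L/a)^(1/b)
t = (254/0.947)^(1/0.995)
t = 268.215417^(1/0.995)

275.8590 min


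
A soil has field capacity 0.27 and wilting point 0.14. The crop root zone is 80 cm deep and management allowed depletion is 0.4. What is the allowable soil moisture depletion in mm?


SMD = (FC - PWP) * d * MAD * 10
SMD = (0.27 - 0.14) * 80 * 0.4 * 10
SMD = 0.1300 * 80 * 0.4 * 10

41.6000 mm


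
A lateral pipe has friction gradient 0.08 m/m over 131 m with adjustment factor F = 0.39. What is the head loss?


hf = J * L * F = 0.08 * 131 * 0.39 = 4.0872 m

4.0872 m


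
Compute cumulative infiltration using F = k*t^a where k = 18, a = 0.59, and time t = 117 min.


F = k * t^a = 18 * 117^0.59
F = 18 * 16.604647

298.8836 mm


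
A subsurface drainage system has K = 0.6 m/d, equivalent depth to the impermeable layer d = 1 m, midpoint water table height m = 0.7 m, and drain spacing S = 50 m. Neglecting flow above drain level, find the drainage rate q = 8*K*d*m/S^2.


q = 8*K*d*m/S^2
q = 8*0.6*1*0.7/50^2
q = 3.3600 / 2500

0.0013 m/d


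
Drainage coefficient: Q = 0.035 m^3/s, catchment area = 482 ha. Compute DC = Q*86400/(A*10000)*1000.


DC = Q * 86400 / (A * 10000) * 1000
DC = 0.035 * 86400 / (482 * 10000) * 1000
DC = 3024000.0000 / 4820000

0.6274 mm/day


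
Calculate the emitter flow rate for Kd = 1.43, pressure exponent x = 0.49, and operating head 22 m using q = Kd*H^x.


q = Kd * H^x = 1.43 * 22^0.49 = 1.43 * 4.547651

6.5031 L/h


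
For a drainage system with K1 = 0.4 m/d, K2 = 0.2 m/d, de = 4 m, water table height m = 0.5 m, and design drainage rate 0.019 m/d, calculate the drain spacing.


S^2 = 8*K2*de*m/q + 4*K1*m^2/q
S^2 = 8*0.2*4*0.5/0.019 + 4*0.4*0.5^2/0.019
S = sqrt(189.4737)

13.7649 m


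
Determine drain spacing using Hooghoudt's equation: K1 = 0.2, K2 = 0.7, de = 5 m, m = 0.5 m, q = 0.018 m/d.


S^2 = 8*K2*de*m/q + 4*K1*m^2/q
S^2 = 8*0.7*5*0.5/0.018 + 4*0.2*0.5^2/0.018
S = sqrt(788.8889)

28.0872 m


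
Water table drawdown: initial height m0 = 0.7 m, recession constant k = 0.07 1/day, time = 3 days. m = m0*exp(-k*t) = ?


m = m0 * exp(-k*t)
m = 0.7 * exp(-0.07 * 3)
m = 0.7 * exp(-0.2100)

0.5674 m


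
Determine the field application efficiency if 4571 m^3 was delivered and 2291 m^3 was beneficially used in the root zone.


Ea = V_root / V_field * 100 = 2291 / 4571 * 100 = 50.1203%

50.1203 %


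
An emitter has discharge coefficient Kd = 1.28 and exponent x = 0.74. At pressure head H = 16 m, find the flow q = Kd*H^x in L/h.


q = Kd * H^x = 1.28 * 16^0.74 = 1.28 * 7.781240

9.9600 L/h


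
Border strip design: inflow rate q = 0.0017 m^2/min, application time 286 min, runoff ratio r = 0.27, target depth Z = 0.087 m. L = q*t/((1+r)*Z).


L = q*t/((1+r)*Z)
L = 0.0017*286/((1+0.27)*0.087)
L = 0.4862/0.11049

4.4004 m


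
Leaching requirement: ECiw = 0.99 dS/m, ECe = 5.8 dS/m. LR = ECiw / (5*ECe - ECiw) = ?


LR = ECiw / (5*ECe - ECiw)
LR = 0.99 / (5*5.8 - 0.99)
LR = 0.99 / 28.0100

0.0353


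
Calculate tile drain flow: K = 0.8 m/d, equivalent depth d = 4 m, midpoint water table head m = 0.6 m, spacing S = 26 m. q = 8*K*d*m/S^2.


q = 8*K*d*m/S^2
q = 8*0.8*4*0.6/26^2
q = 15.3600 / 676

0.0227 m/d


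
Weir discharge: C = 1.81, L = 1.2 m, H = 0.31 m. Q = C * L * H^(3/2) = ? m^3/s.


Q = C * L * H^(3/2) = 1.81 * 1.2 * 0.31^1.5 = 1.81 * 1.2 * 0.172601

0.3749 m^3/s


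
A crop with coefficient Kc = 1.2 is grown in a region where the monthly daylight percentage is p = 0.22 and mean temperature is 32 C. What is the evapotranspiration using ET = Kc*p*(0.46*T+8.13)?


ET = Kc * p * (0.46*T + 8.13)
ET = 1.2 * 0.22 * (0.46*32 + 8.13)
ET = 1.2 * 0.22 * 22.8500

6.0324 mm/day


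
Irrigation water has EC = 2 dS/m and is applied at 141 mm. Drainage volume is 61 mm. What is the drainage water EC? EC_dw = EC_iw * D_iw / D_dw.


EC_dw = EC_iw * D_iw / D_dw
EC_dw = 2 * 141 / 61
EC_dw = 282 / 61

4.6230 dS/m


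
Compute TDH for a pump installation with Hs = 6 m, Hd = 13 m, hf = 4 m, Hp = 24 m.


TDH = Hs + Hd + hf + Hp = 6 + 13 + 4 + 24 = 47

47 m


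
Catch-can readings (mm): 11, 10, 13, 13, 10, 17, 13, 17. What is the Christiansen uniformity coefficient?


mean = 13.000000 mm
MAD = 2.000000 mm
CU = (1 - 2.000000/13.000000)*100

84.6154 %


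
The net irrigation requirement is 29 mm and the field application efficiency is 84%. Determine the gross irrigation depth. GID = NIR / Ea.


Ea = 84% = 0.84
GID = NIR / Ea = 29 / 0.84 = 34.5238 mm

34.5238 mm


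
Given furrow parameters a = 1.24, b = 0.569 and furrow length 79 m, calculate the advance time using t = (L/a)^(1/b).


t = (L/a)^(1/b)
t = (79/1.24)^(1/0.569)
t = 63.709677^(1/0.569)

1481.9567 min


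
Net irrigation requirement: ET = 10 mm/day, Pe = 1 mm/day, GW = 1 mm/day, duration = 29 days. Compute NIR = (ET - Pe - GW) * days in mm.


Daily deficit = ET - Pe - GW = 10 - 1 - 1 = 8 mm/day
NIR = 8 * 29 = 232 mm

232.0000 mm


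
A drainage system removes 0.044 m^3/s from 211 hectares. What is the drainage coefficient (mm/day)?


DC = Q * 86400 / (A * 10000) * 1000
DC = 0.044 * 86400 / (211 * 10000) * 1000
DC = 3801600.0000 / 2110000

1.8017 mm/day


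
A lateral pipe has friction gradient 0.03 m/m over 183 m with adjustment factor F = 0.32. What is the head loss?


hf = J * L * F = 0.03 * 183 * 0.32 = 1.7568 m

1.7568 m


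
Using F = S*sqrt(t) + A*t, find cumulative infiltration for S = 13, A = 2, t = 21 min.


F = S*sqrt(t) + A*t
F = 13*sqrt(21) + 2*21
F = 13*4.582576 + 42

101.5735 mm


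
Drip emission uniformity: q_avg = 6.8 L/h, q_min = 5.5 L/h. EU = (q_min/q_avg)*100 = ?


EU = (q_min/q_avg)*100 = (5.5/6.8)*100 = 80.8824%

80.8824 %


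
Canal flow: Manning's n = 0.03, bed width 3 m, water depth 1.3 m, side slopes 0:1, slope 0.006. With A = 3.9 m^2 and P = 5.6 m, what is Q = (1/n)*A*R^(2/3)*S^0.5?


R = A/P = 3.9/5.6 = 0.696429
Q = (1/0.03) * 3.9 * 0.696429^(2/3) * 0.006^0.5

7.9117 m^3/s


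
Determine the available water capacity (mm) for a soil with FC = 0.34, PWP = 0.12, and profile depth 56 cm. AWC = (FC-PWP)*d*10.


AWC = (FC - PWP) * d * 10
AWC = (0.34 - 0.12) * 56 * 10
AWC = 0.2200 * 56 * 10

123.2000 mm


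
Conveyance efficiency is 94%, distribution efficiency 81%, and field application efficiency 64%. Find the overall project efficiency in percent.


Ec = 0.94, Eb = 0.81, Ea = 0.64
E = 0.94 * 0.81 * 0.64 * 100 = 48.7296%

48.7296 %


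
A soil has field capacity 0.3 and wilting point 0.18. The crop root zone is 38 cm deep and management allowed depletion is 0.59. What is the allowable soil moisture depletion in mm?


SMD = (FC - PWP) * d * MAD * 10
SMD = (0.3 - 0.18) * 38 * 0.59 * 10
SMD = 0.1200 * 38 * 0.59 * 10

26.9040 mm


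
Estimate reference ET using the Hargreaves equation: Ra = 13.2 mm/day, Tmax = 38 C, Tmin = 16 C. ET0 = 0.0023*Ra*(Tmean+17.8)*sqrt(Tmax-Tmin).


Tmean = (Tmax + Tmin)/2 = (38 + 16)/2 = 27.0
ET0 = 0.0023 * 13.2 * (27.0 + 17.8) * sqrt(38 - 16)
ET0 = 0.0023 * 13.2 * 44.8 * 4.690416

6.3796 mm/day


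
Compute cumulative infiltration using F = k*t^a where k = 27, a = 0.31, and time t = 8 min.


F = k * t^a = 27 * 8^0.31
F = 27 * 1.905276

51.4425 mm


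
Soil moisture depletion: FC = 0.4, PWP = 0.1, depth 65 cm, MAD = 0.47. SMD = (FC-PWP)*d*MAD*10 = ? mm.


SMD = (FC - PWP) * d * MAD * 10
SMD = (0.4 - 0.1) * 65 * 0.47 * 10
SMD = 0.3000 * 65 * 0.47 * 10

91.6500 mm


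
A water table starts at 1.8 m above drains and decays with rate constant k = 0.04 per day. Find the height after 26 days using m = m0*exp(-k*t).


m = m0 * exp(-k*t)
m = 1.8 * exp(-0.04 * 26)
m = 1.8 * exp(-1.0400)

0.6362 m


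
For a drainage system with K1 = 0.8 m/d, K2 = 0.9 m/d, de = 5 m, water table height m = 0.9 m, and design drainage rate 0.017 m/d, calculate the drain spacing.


S^2 = 8*K2*de*m/q + 4*K1*m^2/q
S^2 = 8*0.9*5*0.9/0.017 + 4*0.8*0.9^2/0.017
S = sqrt(2058.3529)

45.3691 m


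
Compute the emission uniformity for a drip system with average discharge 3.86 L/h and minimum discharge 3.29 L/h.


EU = (q_min/q_avg)*100 = (3.29/3.86)*100 = 85.2332%

85.2332 %


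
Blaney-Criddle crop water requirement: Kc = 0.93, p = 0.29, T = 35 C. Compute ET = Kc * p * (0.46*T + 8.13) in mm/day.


ET = Kc * p * (0.46*T + 8.13)
ET = 0.93 * 0.29 * (0.46*35 + 8.13)
ET = 0.93 * 0.29 * 24.2300

6.5348 mm/day


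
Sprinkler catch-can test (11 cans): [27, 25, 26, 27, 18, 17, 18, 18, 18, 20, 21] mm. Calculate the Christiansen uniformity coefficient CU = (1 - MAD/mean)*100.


mean = 21.363636 mm
MAD = 3.553719 mm
CU = (1 - 3.553719/21.363636)*100

83.3656 %


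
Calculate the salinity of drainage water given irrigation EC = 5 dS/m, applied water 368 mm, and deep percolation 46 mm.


EC_dw = EC_iw * D_iw / D_dw
EC_dw = 5 * 368 / 46
EC_dw = 1840 / 46

40.0000 dS/m


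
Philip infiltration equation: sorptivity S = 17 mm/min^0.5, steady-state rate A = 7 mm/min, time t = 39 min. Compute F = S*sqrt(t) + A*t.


F = S*sqrt(t) + A*t
F = 17*sqrt(39) + 7*39
F = 17*6.244998 + 273

379.1650 mm


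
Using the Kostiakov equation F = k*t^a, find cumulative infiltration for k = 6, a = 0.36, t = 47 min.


F = k * t^a = 6 * 47^0.36
F = 6 * 3.999035

23.9942 mm


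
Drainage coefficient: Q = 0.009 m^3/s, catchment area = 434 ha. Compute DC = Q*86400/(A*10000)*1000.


DC = Q * 86400 / (A * 10000) * 1000
DC = 0.009 * 86400 / (434 * 10000) * 1000
DC = 777600.0000 / 4340000

0.1792 mm/day


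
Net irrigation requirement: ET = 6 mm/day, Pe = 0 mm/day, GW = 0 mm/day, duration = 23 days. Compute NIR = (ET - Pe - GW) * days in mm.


Daily deficit = ET - Pe - GW = 6 - 0 - 0 = 6 mm/day
NIR = 6 * 23 = 138 mm

138.0000 mm


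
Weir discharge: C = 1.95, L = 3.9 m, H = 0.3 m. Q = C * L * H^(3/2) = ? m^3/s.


Q = C * L * H^(3/2) = 1.95 * 3.9 * 0.3^1.5 = 1.95 * 3.9 * 0.164317

1.2496 m^3/s


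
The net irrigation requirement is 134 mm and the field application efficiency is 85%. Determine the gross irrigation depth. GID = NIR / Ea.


Ea = 85% = 0.85
GID = NIR / Ea = 134 / 0.85 = 157.6471 mm

157.6471 mm


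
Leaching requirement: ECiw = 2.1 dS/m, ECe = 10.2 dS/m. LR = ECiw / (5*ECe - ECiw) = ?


LR = ECiw / (5*ECe - ECiw)
LR = 2.1 / (5*10.2 - 2.1)
LR = 2.1 / 48.9000

0.0429


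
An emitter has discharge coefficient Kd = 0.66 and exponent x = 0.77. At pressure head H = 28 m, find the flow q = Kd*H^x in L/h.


q = Kd * H^x = 0.66 * 28^0.77 = 0.66 * 13.011030

8.5873 L/h


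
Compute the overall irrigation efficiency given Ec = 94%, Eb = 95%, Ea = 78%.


Ec = 0.94, Eb = 0.95, Ea = 0.78
E = 0.94 * 0.95 * 0.78 * 100 = 69.6540%

69.6540 %


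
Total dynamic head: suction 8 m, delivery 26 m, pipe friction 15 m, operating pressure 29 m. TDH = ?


TDH = Hs + Hd + hf + Hp = 8 + 26 + 15 + 29 = 78

78 m


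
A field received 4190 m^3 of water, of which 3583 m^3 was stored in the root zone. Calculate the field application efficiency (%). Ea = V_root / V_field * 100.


Ea = V_root / V_field * 100 = 3583 / 4190 * 100 = 85.5131%

85.5131 %


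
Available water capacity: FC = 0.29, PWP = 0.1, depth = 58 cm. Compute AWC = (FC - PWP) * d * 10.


AWC = (FC - PWP) * d * 10
AWC = (0.29 - 0.1) * 58 * 10
AWC = 0.1900 * 58 * 10

110.2000 mm


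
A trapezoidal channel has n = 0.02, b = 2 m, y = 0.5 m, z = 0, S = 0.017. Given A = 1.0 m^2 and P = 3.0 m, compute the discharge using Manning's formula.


R = A/P = 1.0/3.0 = 0.333333
Q = (1/0.02) * 1.0 * 0.333333^(2/3) * 0.017^0.5

3.1341 m^3/s


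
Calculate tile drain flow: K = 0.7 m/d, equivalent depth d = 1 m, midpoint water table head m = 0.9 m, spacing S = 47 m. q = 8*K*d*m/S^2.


q = 8*K*d*m/S^2
q = 8*0.7*1*0.9/47^2
q = 5.0400 / 2209

0.0023 m/d


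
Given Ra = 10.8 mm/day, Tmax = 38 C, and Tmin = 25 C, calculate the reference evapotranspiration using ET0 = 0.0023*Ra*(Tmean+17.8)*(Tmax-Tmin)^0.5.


Tmean = (Tmax + Tmin)/2 = (38 + 25)/2 = 31.5
ET0 = 0.0023 * 10.8 * (31.5 + 17.8) * sqrt(38 - 25)
ET0 = 0.0023 * 10.8 * 49.3 * 3.605551

4.4154 mm/day


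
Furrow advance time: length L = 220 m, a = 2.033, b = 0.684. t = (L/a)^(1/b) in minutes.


t = (L/a)^(1/b)
t = (220/2.033)^(1/0.684)
t = 108.214461^(1/0.684)

942.1094 min


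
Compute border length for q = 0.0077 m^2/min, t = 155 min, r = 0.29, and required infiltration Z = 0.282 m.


L = q*t/((1+r)*Z)
L = 0.0077*155/((1+0.29)*0.282)
L = 1.1935/0.36378

3.2808 m


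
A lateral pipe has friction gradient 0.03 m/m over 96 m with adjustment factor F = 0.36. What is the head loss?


hf = J * L * F = 0.03 * 96 * 0.36 = 1.0368 m

1.0368 m


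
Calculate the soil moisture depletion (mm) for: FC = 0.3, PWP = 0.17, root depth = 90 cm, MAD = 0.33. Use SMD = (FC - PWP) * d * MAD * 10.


SMD = (FC - PWP) * d * MAD * 10
SMD = (0.3 - 0.17) * 90 * 0.33 * 10
SMD = 0.1300 * 90 * 0.33 * 10

38.6100 mm


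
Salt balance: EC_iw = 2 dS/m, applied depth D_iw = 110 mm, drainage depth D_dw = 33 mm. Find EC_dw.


EC_dw = EC_iw * D_iw / D_dw
EC_dw = 2 * 110 / 33
EC_dw = 220 / 33

6.6667 dS/m


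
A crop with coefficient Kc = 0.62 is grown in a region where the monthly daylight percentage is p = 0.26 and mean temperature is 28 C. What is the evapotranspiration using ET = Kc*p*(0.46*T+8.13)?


ET = Kc * p * (0.46*T + 8.13)
ET = 0.62 * 0.26 * (0.46*28 + 8.13)
ET = 0.62 * 0.26 * 21.0100

3.3868 mm/day


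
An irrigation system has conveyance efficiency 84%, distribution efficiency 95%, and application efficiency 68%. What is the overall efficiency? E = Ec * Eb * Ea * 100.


Ec = 0.84, Eb = 0.95, Ea = 0.68
E = 0.84 * 0.95 * 0.68 * 100 = 54.2640%

54.2640 %


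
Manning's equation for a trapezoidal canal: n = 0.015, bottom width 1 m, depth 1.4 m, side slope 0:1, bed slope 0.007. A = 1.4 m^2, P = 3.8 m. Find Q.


R = A/P = 1.4/3.8 = 0.368421
Q = (1/0.015) * 1.4 * 0.368421^(2/3) * 0.007^0.5

4.0131 m^3/s


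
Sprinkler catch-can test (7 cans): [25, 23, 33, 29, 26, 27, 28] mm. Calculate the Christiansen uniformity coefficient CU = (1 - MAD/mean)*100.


mean = 27.285714 mm
MAD = 2.326531 mm
CU = (1 - 2.326531/27.285714)*100

91.4734 %


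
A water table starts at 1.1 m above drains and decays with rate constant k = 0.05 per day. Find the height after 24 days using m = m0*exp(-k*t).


m = m0 * exp(-k*t)
m = 1.1 * exp(-0.05 * 24)
m = 1.1 * exp(-1.2000)

0.3313 m


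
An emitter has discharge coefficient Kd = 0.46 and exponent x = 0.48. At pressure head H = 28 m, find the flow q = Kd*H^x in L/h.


q = Kd * H^x = 0.46 * 28^0.48 = 0.46 * 4.950349

2.2772 L/h


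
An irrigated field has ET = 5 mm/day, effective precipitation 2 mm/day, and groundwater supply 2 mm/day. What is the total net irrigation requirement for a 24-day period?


Daily deficit = ET - Pe - GW = 5 - 2 - 2 = 1 mm/day
NIR = 1 * 24 = 24 mm

24.0000 mm


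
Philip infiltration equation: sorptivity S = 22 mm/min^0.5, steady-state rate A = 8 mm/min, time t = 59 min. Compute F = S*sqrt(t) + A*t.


F = S*sqrt(t) + A*t
F = 22*sqrt(59) + 8*59
F = 22*7.681146 + 472

640.9852 mm


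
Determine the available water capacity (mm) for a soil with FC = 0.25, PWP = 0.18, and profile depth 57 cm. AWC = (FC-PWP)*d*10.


AWC = (FC - PWP) * d * 10
AWC = (0.25 - 0.18) * 57 * 10
AWC = 0.0700 * 57 * 10

39.9000 mm
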